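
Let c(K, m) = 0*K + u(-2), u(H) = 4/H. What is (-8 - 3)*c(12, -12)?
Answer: 22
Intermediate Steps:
c(K, m) = -2 (c(K, m) = 0*K + 4/(-2) = 0 + 4*(-1/2) = 0 - 2 = -2)
(-8 - 3)*c(12, -12) = (-8 - 3)*(-2) = -11*(-2) = 22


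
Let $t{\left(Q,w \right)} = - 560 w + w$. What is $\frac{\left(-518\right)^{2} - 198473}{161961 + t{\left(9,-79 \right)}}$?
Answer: $\frac{69851}{206122} \approx 0.33888$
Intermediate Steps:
$t{\left(Q,w \right)} = - 559 w$
$\frac{\left(-518\right)^{2} - 198473}{161961 + t{\left(9,-79 \right)}} = \frac{\left(-518\right)^{2} - 198473}{161961 - -44161} = \frac{268324 - 198473}{161961 + 44161} = \frac{69851}{206122}$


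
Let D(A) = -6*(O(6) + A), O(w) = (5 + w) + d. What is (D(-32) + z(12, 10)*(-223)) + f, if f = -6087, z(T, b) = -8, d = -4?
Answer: -4153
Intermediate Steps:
O(w) = 1 + w (O(w) = (5 + w) - 4 = 1 + w)
D(A) = -42 - 6*A (D(A) = -6*((1 + 6) + A) = -6*(7 + A) = -42 - 6*A)
(D(-32) + z(12, 10)*(-223)) + f = ((-42 - 6*(-32)) - 8*(-223)) - 6087 = ((-42 + 192) + 1784) - 6087 = (150 + 1784) - 6087 = 1934 - 6087 = -4153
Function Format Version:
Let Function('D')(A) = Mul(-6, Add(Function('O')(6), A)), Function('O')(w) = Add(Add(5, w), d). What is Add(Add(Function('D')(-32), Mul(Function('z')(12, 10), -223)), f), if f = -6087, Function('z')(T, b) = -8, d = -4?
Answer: -4153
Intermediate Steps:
Function('O')(w) = Add(1, w) (Function('O')(w) = Add(Add(5, w), -4) = Add(1, w))
Function('D')(A) = Add(-42, Mul(-6, A)) (Function('D')(A) = Mul(-6, Add(Add(1, 6), A)) = Mul(-6, Add(7, A)) = Add(-42, Mul(-6, A)))
Add(Add(Function('D')(-32), Mul(Function('z')(12, 10), -223)), f) = Add(Add(Add(-42, Mul(-6, -32)), Mul(-8, -223)), -6087) = Add(Add(Add(-42, 192), 1784), -6087) = Add(Add(150, 1784), -6087) = Add(1934, -6087) = -4153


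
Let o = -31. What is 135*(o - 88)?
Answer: -16065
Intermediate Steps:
135*(o - 88) = 135*(-31 - 88) = 135*(-119) = -16065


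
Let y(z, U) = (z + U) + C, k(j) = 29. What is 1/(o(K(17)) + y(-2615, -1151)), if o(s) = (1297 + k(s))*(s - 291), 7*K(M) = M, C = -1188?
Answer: -7/2713198 ≈ -2.5800e-6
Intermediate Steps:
K(M) = M/7
y(z, U) = -1188 + U + z (y(z, U) = (z + U) - 1188 = (U + z) - 1188 = -1188 + U + z)
o(s) = -385866 + 1326*s (o(s) = (1297 + 29)*(s - 291) = 1326*(-291 + s) = -385866 + 1326*s)
1/(o(K(17)) + y(-2615, -1151)) = 1/((-385866 + 1326*((1/7)*17)) + (-1188 - 1151 - 2615)) = 1/((-385866 + 1326*(17/7)) - 4954) = 1/((-385866 + 22542/7) - 4954) = 1/(-2678520/7 - 4954) = 1/(-2713198/7) = -7/2713198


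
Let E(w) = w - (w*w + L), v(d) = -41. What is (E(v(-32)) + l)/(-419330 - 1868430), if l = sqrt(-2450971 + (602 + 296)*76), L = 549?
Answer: 2271/2287760 - 21*I*sqrt(5403)/2287760 ≈ 0.00099267 - 0.00067472*I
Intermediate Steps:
E(w) = -549 + w - w**2 (E(w) = w - (w*w + 549) = w - (w**2 + 549) = w - (549 + w**2) = w + (-549 - w**2) = -549 + w - w**2)
l = 21*I*sqrt(5403) (l = sqrt(-2450971 + 898*76) = sqrt(-2450971 + 68248) = sqrt(-2382723) = 21*I*sqrt(5403) ≈ 1543.6*I)
(E(v(-32)) + l)/(-419330 - 1868430) = ((-549 - 41 - 1*(-41)**2) + 21*I*sqrt(5403))/(-419330 - 1868430) = ((-549 - 41 - 1*1681) + 21*I*sqrt(5403))/(-2287760) = ((-549 - 41 - 1681) + 21*I*sqrt(5403))*(-1/2287760) = (-2271 + 21*I*sqrt(5403))*(-1/2287760) = 2271/2287760 - 21*I*sqrt(5403)/2287760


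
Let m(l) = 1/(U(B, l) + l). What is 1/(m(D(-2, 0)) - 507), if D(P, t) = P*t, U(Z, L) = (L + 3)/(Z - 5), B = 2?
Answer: -1/508 ≈ -0.0019685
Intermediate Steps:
U(Z, L) = (3 + L)/(-5 + Z)
m(l) = 1/(-1 + 2*l/3) (m(l) = 1/((3 + l)/(-5 + 2) + l) = 1/((3 + l)/(-3) + l) = 1/(-(3 + l)/3 + l) = 1/((-1 - l/3) + l) = 1/(-1 + 2*l/3))
1/(m(D(-2, 0)) - 507) = 1/(3/(-3 + 2*(-2*0)) - 507) = 1/(3/(-3 + 2*0) - 507) = 1/(3/(-3 + 0) - 507) = 1/(3/(-3) - 507) = 1/(3*(-⅓) - 507) = 1/(-1 - 507) = 1/(-508) = -1/508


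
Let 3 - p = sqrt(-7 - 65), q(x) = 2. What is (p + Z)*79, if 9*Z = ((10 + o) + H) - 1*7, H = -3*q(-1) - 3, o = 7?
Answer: 2212/9 - 474*I*sqrt(2) ≈ 245.78 - 670.34*I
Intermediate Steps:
H = -9 (H = -3*2 - 3 = -6 - 3 = -9)
p = 3 - 6*I*sqrt(2) (p = 3 - sqrt(-7 - 65) = 3 - sqrt(-72) = 3 - 6*I*sqrt(2) ≈ 3.0 - 8.4853*I)
Z = 1/9 (Z = (((10 + 7) - 9) - 1*7)/9 = ((17 - 9) - 7)/9 = (8 - 7)/9 = (1/9)*1 = 1/9 ≈ 0.11111)
(p + Z)*79 = ((3 - 6*I*sqrt(2)) + 1/9)*79 = (28/9 - 6*I*sqrt(2))*79 = 2212/9 - 474*I*sqrt(2)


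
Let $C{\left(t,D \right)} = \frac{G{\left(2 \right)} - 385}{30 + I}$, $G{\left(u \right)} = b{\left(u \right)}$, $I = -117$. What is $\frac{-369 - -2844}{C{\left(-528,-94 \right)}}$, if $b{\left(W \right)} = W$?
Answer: $\frac{215325}{383} \approx 562.21$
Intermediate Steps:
$G{\left(u \right)} = u$
$C{\left(t,D \right)} = \frac{383}{87}$ ($C{\left(t,D \right)} = \frac{2 - 385}{30 - 117} = - \frac{383}{-87} = \left(-383\right) \left(- \frac{1}{87}\right) = \frac{383}{87}$)
$\frac{-369 - -2844}{C{\left(-528,-94 \right)}} = \frac{-369 - -2844}{\frac{383}{87}} = \left(-369 + 2844\right) \frac{87}{383} = 2475 \cdot \frac{87}{383} = \frac{215325}{383}$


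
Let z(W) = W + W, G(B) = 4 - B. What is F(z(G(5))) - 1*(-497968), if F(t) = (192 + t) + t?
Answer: 498156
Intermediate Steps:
z(W) = 2*W
F(t) = 192 + 2*t
F(z(G(5))) - 1*(-497968) = (192 + 2*(2*(4 - 1*5))) - 1*(-497968) = (192 + 2*(2*(4 - 5))) + 497968 = (192 + 2*(2*(-1))) + 497968 = (192 + 2*(-2)) + 497968 = (192 - 4) + 497968 = 188 + 497968 = 498156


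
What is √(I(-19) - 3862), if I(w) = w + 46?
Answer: I*√3835 ≈ 61.927*I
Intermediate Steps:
I(w) = 46 + w
√(I(-19) - 3862) = √((46 - 19) - 3862) = √(27 - 3862) = √(-3835) = I*√3835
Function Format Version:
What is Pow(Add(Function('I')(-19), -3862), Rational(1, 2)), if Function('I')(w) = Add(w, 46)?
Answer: Mul(I, Pow(3835, Rational(1, 2))) ≈ Mul(61.927, I)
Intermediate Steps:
Function('I')(w) = Add(46, w)
Pow(Add(Function('I')(-19), -3862), Rational(1, 2)) = Pow(Add(Add(46, -19), -3862), Rational(1, 2)) = Pow(Add(27, -3862), Rational(1, 2)) = Pow(-3835, Rational(1, 2)) = Mul(I, Pow(3835, Rational(1, 2)))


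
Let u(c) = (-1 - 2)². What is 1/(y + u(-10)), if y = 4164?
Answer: 1/4173 ≈ 0.00023964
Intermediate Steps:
u(c) = 9 (u(c) = (-3)² = 9)
1/(y + u(-10)) = 1/(4164 + 9) = 1/4173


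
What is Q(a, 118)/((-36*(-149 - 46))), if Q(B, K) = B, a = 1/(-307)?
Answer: -1/2155140 ≈ -4.6401e-7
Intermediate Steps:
a = -1/307 ≈ -0.0032573
Q(a, 118)/((-36*(-149 - 46))) = -(-1/(36*(-149 - 46)))/307 = -1/(307*((-36*(-195)))) = -1/307/7020 = -1/307*1/7020 = -1/2155140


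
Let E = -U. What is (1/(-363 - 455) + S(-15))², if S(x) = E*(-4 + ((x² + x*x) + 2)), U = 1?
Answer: 134296596225/669124 ≈ 2.0071e+5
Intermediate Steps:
E = -1 (E = -1*1 = -1)
S(x) = 2 - 2*x² (S(x) = -(-4 + ((x² + x*x) + 2)) = -(-4 + ((x² + x²) + 2)) = -(-4 + (2*x² + 2)) = -(-4 + (2 + 2*x²)) = -(-2 + 2*x²) = 2 - 2*x²)
(1/(-363 - 455) + S(-15))² = (1/(-363 - 455) + (2 - 2*(-15)²))² = (1/(-818) + (2 - 2*225))² = (-1/818 + (2 - 450))² = (-1/818 - 448)² = (-366465/818)² = 134296596225/669124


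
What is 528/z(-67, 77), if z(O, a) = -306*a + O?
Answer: -528/23629 ≈ -0.022345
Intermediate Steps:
z(O, a) = O - 306*a
528/z(-67, 77) = 528/(-67 - 306*77) = 528/(-67 - 23562) = 528/(-23629) = 528*(-1/23629) = -528/23629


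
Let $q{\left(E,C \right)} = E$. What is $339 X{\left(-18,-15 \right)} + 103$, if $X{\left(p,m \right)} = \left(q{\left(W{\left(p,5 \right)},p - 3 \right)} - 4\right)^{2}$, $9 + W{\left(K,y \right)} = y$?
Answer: $21799$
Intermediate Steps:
$W{\left(K,y \right)} = -9 + y$
$X{\left(p,m \right)} = 64$ ($X{\left(p,m \right)} = \left(\left(-9 + 5\right) - 4\right)^{2} = \left(-4 - 4\right)^{2} = \left(-8\right)^{2} = 64$)
$339 X{\left(-18,-15 \right)} + 103 = 339 \cdot 64 + 103 = 21696 + 103 = 21799$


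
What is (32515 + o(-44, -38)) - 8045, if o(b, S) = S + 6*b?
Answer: 24168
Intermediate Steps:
(32515 + o(-44, -38)) - 8045 = (32515 + (-38 + 6*(-44))) - 8045 = (32515 + (-38 - 264)) - 8045 = (32515 - 302) - 8045 = 32213 - 8045 = 24168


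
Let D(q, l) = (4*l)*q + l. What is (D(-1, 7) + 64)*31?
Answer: 1333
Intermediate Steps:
D(q, l) = l + 4*l*q (D(q, l) = 4*l*q + l = l + 4*l*q)
(D(-1, 7) + 64)*31 = (7*(1 + 4*(-1)) + 64)*31 = (7*(1 - 4) + 64)*31 = (7*(-3) + 64)*31 = (-21 + 64)*31 = 43*31 = 1333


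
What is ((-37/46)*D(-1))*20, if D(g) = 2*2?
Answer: -1480/23 ≈ -64.348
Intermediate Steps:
D(g) = 4
((-37/46)*D(-1))*20 = (-37/46*4)*20 = (-37*1/46*4)*20 = -37/46*4*20 = -74/23*20 = -1480/23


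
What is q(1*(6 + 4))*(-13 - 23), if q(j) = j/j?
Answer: -36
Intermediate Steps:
q(j) = 1
q(1*(6 + 4))*(-13 - 23) = 1*(-13 - 23) = 1*(-36) = -36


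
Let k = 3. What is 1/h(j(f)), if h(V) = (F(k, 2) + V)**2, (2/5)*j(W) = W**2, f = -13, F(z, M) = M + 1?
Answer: 4/724201 ≈ 5.5233e-6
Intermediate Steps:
F(z, M) = 1 + M
j(W) = 5*W**2/2
h(V) = (3 + V)**2 (h(V) = ((1 + 2) + V)**2 = (3 + V)**2)
1/h(j(f)) = 1/((3 + (5/2)*(-13)**2)**2) = 1/((3 + (5/2)*169)**2) = 1/((3 + 845/2)**2) = 1/((851/2)**2) = 1/(724201/4) = 4/724201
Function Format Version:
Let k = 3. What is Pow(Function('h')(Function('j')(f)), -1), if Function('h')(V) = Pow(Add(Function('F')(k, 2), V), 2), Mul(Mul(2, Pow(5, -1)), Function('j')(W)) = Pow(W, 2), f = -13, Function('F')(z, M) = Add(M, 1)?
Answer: Rational(4, 724201) ≈ 5.5233e-6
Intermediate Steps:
Function('F')(z, M) = Add(1, M)
Function('j')(W) = Mul(Rational(5, 2), Pow(W, 2))
Function('h')(V) = Pow(Add(3, V), 2) (Function('h')(V) = Pow(Add(Add(1, 2), V), 2) = Pow(Add(3, V), 2))
Pow(Function('h')(Function('j')(f)), -1) = Pow(Pow(Add(3, Mul(Rational(5, 2), Pow(-13, 2))), 2), -1) = Pow(Pow(Add(3, Mul(Rational(5, 2), 169)), 2), -1) = Pow(Pow(Add(3, Rational(845, 2)), 2), -1) = Pow(Pow(Rational(851, 2), 2), -1) = Pow(Rational(724201, 4), -1) = Rational(4, 724201)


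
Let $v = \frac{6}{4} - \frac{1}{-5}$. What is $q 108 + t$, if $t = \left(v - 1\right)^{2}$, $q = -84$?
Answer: $- \frac{907151}{100} \approx -9071.5$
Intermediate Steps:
$v = \frac{17}{10}$ ($v = 6 \cdot \frac{1}{4} - - \frac{1}{5} = \frac{3}{2} + \frac{1}{5} = \frac{17}{10} \approx 1.7$)
$t = \frac{49}{100}$ ($t = \left(\frac{17}{10} - 1\right)^{2} = \left(\frac{7}{10}\right)^{2} = \frac{49}{100} \approx 0.49$)
$q 108 + t = \left(-84\right) 108 + \frac{49}{100} = -9072 + \frac{49}{100} = - \frac{907151}{100}$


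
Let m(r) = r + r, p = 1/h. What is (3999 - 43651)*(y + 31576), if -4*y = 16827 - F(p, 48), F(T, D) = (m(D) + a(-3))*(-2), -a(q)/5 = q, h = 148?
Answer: -1083044815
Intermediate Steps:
p = 1/148 ≈ 0.0067568
a(q) = -5*q
m(r) = 2*r
F(T, D) = -30 - 4*D (F(T, D) = (2*D - 5*(-3))*(-2) = (2*D + 15)*(-2) = (15 + 2*D)*(-2) = -30 - 4*D)
y = -17049/4 (y = -(16827 - (-30 - 4*48))/4 = -(16827 - (-30 - 192))/4 = -(16827 - 1*(-222))/4 = -(16827 + 222)/4 = -1/4*17049 = -17049/4 ≈ -4262.3)
(3999 - 43651)*(y + 31576) = (3999 - 43651)*(-17049/4 + 31576) = -39652*109255/4 = -1083044815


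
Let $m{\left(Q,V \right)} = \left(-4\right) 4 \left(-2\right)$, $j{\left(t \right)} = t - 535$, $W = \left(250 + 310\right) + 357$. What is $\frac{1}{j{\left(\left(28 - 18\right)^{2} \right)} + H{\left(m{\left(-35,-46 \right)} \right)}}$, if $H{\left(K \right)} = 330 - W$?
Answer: $- \frac{1}{1022} \approx -0.00097847$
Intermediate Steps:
$W = 917$ ($W = 560 + 357 = 917$)
$j{\left(t \right)} = -535 + t$ ($j{\left(t \right)} = t - 535 = -535 + t$)
$m{\left(Q,V \right)} = 32$ ($m{\left(Q,V \right)} = \left(-16\right) \left(-2\right) = 32$)
$H{\left(K \right)} = -587$ ($H{\left(K \right)} = 330 - 917 = -587$)
$\frac{1}{j{\left(\left(28 - 18\right)^{2} \right)} + H{\left(m{\left(-35,-46 \right)} \right)}} = \frac{1}{\left(-535 + \left(28 - 18\right)^{2}\right) - 587} = \frac{1}{\left(-535 + 10^{2}\right) - 587} = \frac{1}{\left(-535 + 100\right) - 587} = \frac{1}{-435 - 587} = \frac{1}{-1022} = - \frac{1}{1022}$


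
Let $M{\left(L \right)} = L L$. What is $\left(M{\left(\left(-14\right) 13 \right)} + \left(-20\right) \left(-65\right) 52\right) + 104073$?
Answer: $204797$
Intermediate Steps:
$M{\left(L \right)} = L^{2}$
$\left(M{\left(\left(-14\right) 13 \right)} + \left(-20\right) \left(-65\right) 52\right) + 104073 = \left(\left(\left(-14\right) 13\right)^{2} + \left(-20\right) \left(-65\right) 52\right) + 104073 = \left(\left(-182\right)^{2} + 1300 \cdot 52\right) + 104073 = \left(33124 + 67600\right) + 104073 = 100724 + 104073 = 204797$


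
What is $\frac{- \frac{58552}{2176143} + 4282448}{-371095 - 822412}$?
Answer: $- \frac{9319219179512}{2597241903501} \approx -3.5881$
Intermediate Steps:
$\frac{- \frac{58552}{2176143} + 4282448}{-371095 - 822412} = \frac{\left(-58552\right) \frac{1}{2176143} + 4282448}{-1193507} = \left(- \frac{58552}{2176143} + 4282448\right) \left(- \frac{1}{1193507}\right) = \frac{9319219179512}{2176143} \left(- \frac{1}{1193507}\right) = - \frac{9319219179512}{2597241903501}$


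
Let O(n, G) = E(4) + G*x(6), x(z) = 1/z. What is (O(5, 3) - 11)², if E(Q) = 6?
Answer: 81/4 ≈ 20.250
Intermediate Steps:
O(n, G) = 6 + G/6
(O(5, 3) - 11)² = ((6 + (⅙)*3) - 11)² = ((6 + ½) - 11)² = (13/2 - 11)² = (-9/2)² = 81/4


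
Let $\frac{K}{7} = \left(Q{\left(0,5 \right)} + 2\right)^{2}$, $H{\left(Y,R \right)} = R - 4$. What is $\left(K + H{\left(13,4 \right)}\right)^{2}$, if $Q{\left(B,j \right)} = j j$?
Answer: $26040609$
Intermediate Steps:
$Q{\left(B,j \right)} = j^{2}$
$H{\left(Y,R \right)} = -4 + R$ ($H{\left(Y,R \right)} = R - 4 = -4 + R$)
$K = 5103$ ($K = 7 \left(5^{2} + 2\right)^{2} = 7 \left(25 + 2\right)^{2} = 7 \cdot 27^{2} = 7 \cdot 729 = 5103$)
$\left(K + H{\left(13,4 \right)}\right)^{2} = \left(5103 + \left(-4 + 4\right)\right)^{2} = \left(5103 + 0\right)^{2} = 5103^{2} = 26040609$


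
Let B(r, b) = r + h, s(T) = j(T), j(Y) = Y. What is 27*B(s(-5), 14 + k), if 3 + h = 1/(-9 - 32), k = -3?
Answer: -8883/41 ≈ -216.66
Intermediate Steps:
s(T) = T
h = -124/41 (h = -3 + 1/(-9 - 32) = -3 + 1/(-41) = -3 - 1/41 = -124/41 ≈ -3.0244)
B(r, b) = -124/41 + r (B(r, b) = r - 124/41 = -124/41 + r)
27*B(s(-5), 14 + k) = 27*(-124/41 - 5) = 27*(-329/41) = -8883/41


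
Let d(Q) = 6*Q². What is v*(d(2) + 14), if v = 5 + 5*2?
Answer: 570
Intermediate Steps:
v = 15 (v = 5 + 10 = 15)
v*(d(2) + 14) = 15*(6*2² + 14) = 15*(6*4 + 14) = 15*(24 + 14) = 15*38 = 570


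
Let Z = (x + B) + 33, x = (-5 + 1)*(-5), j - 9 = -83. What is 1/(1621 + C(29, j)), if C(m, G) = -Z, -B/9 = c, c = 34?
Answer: 1/1874 ≈ 0.00053362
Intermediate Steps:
j = -74 (j = 9 - 83 = -74)
B = -306 (B = -9*34 = -306)
x = 20 (x = -4*(-5) = 20)
Z = -253 (Z = (20 - 306) + 33 = -286 + 33 = -253)
C(m, G) = 253 (C(m, G) = -1*(-253) = 253)
1/(1621 + C(29, j)) = 1/(1621 + 253) = 1/1874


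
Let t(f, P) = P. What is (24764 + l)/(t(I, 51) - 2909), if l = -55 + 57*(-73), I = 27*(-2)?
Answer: -10274/1429 ≈ -7.1896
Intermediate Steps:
I = -54
l = -4216 (l = -55 - 4161 = -4216)
(24764 + l)/(t(I, 51) - 2909) = (24764 - 4216)/(51 - 2909) = 20548/(-2858) = 20548*(-1/2858) = -10274/1429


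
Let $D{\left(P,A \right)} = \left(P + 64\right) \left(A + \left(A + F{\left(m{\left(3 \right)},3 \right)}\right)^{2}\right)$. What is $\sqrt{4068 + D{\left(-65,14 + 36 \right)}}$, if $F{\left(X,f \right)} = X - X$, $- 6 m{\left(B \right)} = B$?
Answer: $\sqrt{1518} \approx 38.962$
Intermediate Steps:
$m{\left(B \right)} = - \frac{B}{6}$
$F{\left(X,f \right)} = 0$
$D{\left(P,A \right)} = \left(64 + P\right) \left(A + A^{2}\right)$ ($D{\left(P,A \right)} = \left(P + 64\right) \left(A + \left(A + 0\right)^{2}\right) = \left(64 + P\right) \left(A + A^{2}\right)$)
$\sqrt{4068 + D{\left(-65,14 + 36 \right)}} = \sqrt{4068 + \left(14 + 36\right) \left(64 - 65 + 64 \left(14 + 36\right) + \left(14 + 36\right) \left(-65\right)\right)} = \sqrt{4068 + 50 \left(64 - 65 + 64 \cdot 50 + 50 \left(-65\right)\right)} = \sqrt{4068 + 50 \left(64 - 65 + 3200 - 3250\right)} = \sqrt{4068 + 50 \left(-51\right)} = \sqrt{4068 - 2550} = \sqrt{1518}$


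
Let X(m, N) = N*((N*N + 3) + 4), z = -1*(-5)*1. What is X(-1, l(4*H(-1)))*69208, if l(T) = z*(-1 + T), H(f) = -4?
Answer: -42543541760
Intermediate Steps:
z = 5 (z = 5*1 = 5)
l(T) = -5 + 5*T (l(T) = 5*(-1 + T) = -5 + 5*T)
X(m, N) = N*(7 + N²) (X(m, N) = N*((N² + 3) + 4) = N*((3 + N²) + 4) = N*(7 + N²))
X(-1, l(4*H(-1)))*69208 = ((-5 + 5*(4*(-4)))*(7 + (-5 + 5*(4*(-4)))²))*69208 = ((-5 + 5*(-16))*(7 + (-5 + 5*(-16))²))*69208 = ((-5 - 80)*(7 + (-5 - 80)²))*69208 = -85*(7 + (-85)²)*69208 = -85*(7 + 7225)*69208 = -85*7232*69208 = -614720*69208 = -42543541760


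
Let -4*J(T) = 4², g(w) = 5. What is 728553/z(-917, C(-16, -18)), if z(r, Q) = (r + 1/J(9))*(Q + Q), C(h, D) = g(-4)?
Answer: -485702/6115 ≈ -79.428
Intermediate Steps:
J(T) = -4 (J(T) = -¼*4² = -¼*16 = -4)
C(h, D) = 5
z(r, Q) = 2*Q*(-¼ + r) (z(r, Q) = (r + 1/(-4))*(Q + Q) = (r - ¼)*(2*Q) = (-¼ + r)*(2*Q) = 2*Q*(-¼ + r))
728553/z(-917, C(-16, -18)) = 728553/(((½)*5*(-1 + 4*(-917)))) = 728553/(((½)*5*(-1 - 3668))) = 728553/(((½)*5*(-3669))) = 728553/(-18345/2) = 728553*(-2/18345) = -485702/6115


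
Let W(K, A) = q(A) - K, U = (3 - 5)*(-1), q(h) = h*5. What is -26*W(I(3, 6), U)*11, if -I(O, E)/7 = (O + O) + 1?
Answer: -16874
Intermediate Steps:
q(h) = 5*h
U = 2 (U = -2*(-1) = 2)
I(O, E) = -7 - 14*O (I(O, E) = -7*((O + O) + 1) = -7*(2*O + 1) = -7*(1 + 2*O) = -7 - 14*O)
W(K, A) = -K + 5*A (W(K, A) = 5*A - K = -K + 5*A)
-26*W(I(3, 6), U)*11 = -26*(-(-7 - 14*3) + 5*2)*11 = -26*(-(-7 - 42) + 10)*11 = -26*(-1*(-49) + 10)*11 = -26*(49 + 10)*11 = -26*59*11 = -1534*11 = -16874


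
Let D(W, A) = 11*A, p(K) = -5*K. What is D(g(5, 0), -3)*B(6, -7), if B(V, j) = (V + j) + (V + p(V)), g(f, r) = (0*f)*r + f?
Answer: 825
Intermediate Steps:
g(f, r) = f (g(f, r) = 0*r + f = 0 + f = f)
B(V, j) = j - 3*V (B(V, j) = (V + j) + (V - 5*V) = (V + j) - 4*V = j - 3*V)
D(g(5, 0), -3)*B(6, -7) = (11*(-3))*(-7 - 3*6) = -33*(-7 - 18) = -33*(-25) = 825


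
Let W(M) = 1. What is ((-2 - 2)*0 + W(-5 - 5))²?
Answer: 1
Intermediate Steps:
((-2 - 2)*0 + W(-5 - 5))² = ((-2 - 2)*0 + 1)² = (-4*0 + 1)² = (0 + 1)² = 1² = 1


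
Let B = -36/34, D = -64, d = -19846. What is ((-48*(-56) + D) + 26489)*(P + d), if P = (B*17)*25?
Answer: -590877448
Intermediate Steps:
B = -18/17 (B = -36*1/34 = -18/17 ≈ -1.0588)
P = -450 (P = -18/17*17*25 = -18*25 = -450)
((-48*(-56) + D) + 26489)*(P + d) = ((-48*(-56) - 64) + 26489)*(-450 - 19846) = ((2688 - 64) + 26489)*(-20296) = (2624 + 26489)*(-20296) = 29113*(-20296) = -590877448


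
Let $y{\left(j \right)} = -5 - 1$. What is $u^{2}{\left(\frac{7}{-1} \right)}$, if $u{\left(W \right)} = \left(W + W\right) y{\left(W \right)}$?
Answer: $7056$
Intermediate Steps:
$y{\left(j \right)} = -6$
$u{\left(W \right)} = - 12 W$ ($u{\left(W \right)} = \left(W + W\right) \left(-6\right) = 2 W \left(-6\right) = - 12 W$)
$u^{2}{\left(\frac{7}{-1} \right)} = \left(- 12 \frac{7}{-1}\right)^{2} = \left(- 12 \cdot 7 \left(-1\right)\right)^{2} = \left(\left(-12\right) \left(-7\right)\right)^{2} = 84^{2} = 7056$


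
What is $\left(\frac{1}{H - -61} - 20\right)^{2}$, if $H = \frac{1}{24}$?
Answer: $\frac{857084176}{2146225} \approx 399.34$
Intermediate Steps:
$H = \frac{1}{24} \approx 0.041667$
$\left(\frac{1}{H - -61} - 20\right)^{2} = \left(\frac{1}{\frac{1}{24} - -61} - 20\right)^{2} = \left(\frac{1}{\frac{1}{24} + 61} - 20\right)^{2} = \left(\frac{1}{\frac{1465}{24}} - 20\right)^{2} = \left(\frac{24}{1465} - 20\right)^{2} = \left(- \frac{29276}{1465}\right)^{2} = \frac{857084176}{2146225}$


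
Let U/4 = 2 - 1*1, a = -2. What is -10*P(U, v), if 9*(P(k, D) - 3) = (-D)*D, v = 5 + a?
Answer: -20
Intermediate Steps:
v = 3 (v = 5 - 2 = 3)
U = 4 (U = 4*(2 - 1*1) = 4*(2 - 1) = 4*1 = 4)
P(k, D) = 3 - D**2/9 (P(k, D) = 3 + ((-D)*D)/9 = 3 + (-D**2)/9 = 3 - D**2/9)
-10*P(U, v) = -10*(3 - 1/9*3**2) = -10*(3 - 1/9*9) = -10*(3 - 1) = -10*2 = -20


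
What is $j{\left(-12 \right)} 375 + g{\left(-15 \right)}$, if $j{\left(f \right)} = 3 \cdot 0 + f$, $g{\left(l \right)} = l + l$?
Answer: $-4530$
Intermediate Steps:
$g{\left(l \right)} = 2 l$
$j{\left(f \right)} = f$ ($j{\left(f \right)} = 0 + f = f$)
$j{\left(-12 \right)} 375 + g{\left(-15 \right)} = \left(-12\right) 375 + 2 \left(-15\right) = -4500 - 30 = -4530$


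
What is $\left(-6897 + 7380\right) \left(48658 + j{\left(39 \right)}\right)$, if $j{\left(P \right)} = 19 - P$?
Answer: $23492154$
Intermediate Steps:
$\left(-6897 + 7380\right) \left(48658 + j{\left(39 \right)}\right) = \left(-6897 + 7380\right) \left(48658 + \left(19 - 39\right)\right) = 483 \left(48658 + \left(19 - 39\right)\right) = 483 \left(48658 - 20\right) = 483 \cdot 48638 = 23492154$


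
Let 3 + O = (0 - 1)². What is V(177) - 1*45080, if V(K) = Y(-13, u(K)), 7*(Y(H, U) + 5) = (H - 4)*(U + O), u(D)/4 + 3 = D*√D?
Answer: -45051 - 12036*√177/7 ≈ -67927.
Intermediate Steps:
u(D) = -12 + 4*D^(3/2) (u(D) = -12 + 4*(D*√D) = -12 + 4*D^(3/2))
O = -2 (O = -3 + (0 - 1)² = -3 + (-1)² = -3 + 1 = -2)
Y(H, U) = -5 + (-4 + H)*(-2 + U)/7 (Y(H, U) = -5 + ((H - 4)*(U - 2))/7 = -5 + ((-4 + H)*(-2 + U))/7 = -5 + (-4 + H)*(-2 + U)/7)
V(K) = 29 - 68*K^(3/2)/7 (V(K) = -27/7 - 4*(-12 + 4*K^(3/2))/7 - 2/7*(-13) + (⅐)*(-13)*(-12 + 4*K^(3/2)) = -27/7 + (48/7 - 16*K^(3/2)/7) + 26/7 + (156/7 - 52*K^(3/2)/7) = 29 - 68*K^(3/2)/7)
V(177) - 1*45080 = (29 - 12036*√177/7) - 1*45080 = (29 - 12036*√177/7) - 45080 = -45051 - 12036*√177/7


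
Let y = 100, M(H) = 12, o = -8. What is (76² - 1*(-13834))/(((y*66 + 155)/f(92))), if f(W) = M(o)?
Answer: 47064/1351 ≈ 34.836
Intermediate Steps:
f(W) = 12
(76² - 1*(-13834))/(((y*66 + 155)/f(92))) = (76² - 1*(-13834))/(((100*66 + 155)/12)) = (5776 + 13834)/(((6600 + 155)*(1/12))) = 19610/((6755*(1/12))) = 19610/(6755/12) = 19610*(12/6755) = 47064/1351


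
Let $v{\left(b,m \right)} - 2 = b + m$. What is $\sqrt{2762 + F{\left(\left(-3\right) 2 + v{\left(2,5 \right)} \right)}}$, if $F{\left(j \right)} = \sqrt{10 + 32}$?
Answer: $\sqrt{2762 + \sqrt{42}} \approx 52.616$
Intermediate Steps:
$v{\left(b,m \right)} = 2 + b + m$ ($v{\left(b,m \right)} = 2 + \left(b + m\right) = 2 + b + m$)
$F{\left(j \right)} = \sqrt{42}$
$\sqrt{2762 + F{\left(\left(-3\right) 2 + v{\left(2,5 \right)} \right)}} = \sqrt{2762 + \sqrt{42}}$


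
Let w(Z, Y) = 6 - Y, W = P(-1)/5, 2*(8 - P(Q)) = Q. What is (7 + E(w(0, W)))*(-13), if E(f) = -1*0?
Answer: -91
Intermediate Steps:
P(Q) = 8 - Q/2
W = 17/10 (W = (8 - ½*(-1))/5 = (8 + ½)*(⅕) = (17/2)*(⅕) = 17/10 ≈ 1.7000)
E(f) = 0
(7 + E(w(0, W)))*(-13) = (7 + 0)*(-13) = 7*(-13) = -91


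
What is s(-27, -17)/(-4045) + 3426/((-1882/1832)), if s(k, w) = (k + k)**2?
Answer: -12696827676/3806345 ≈ -3335.7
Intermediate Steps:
s(k, w) = 4*k**2 (s(k, w) = (2*k)**2 = 4*k**2)
s(-27, -17)/(-4045) + 3426/((-1882/1832)) = (4*(-27)**2)/(-4045) + 3426/((-1882/1832)) = (4*729)*(-1/4045) + 3426/((-1882*1/1832)) = 2916*(-1/4045) + 3426/(-941/916) = -2916/4045 + 3426*(-916/941) = -2916/4045 - 3138216/941 = -12696827676/3806345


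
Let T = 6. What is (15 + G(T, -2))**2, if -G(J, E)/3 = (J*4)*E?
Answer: 25281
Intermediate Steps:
G(J, E) = -12*E*J (G(J, E) = -3*J*4*E = -3*4*J*E = -12*E*J)
(15 + G(T, -2))**2 = (15 - 12*(-2)*6)**2 = (15 + 144)**2 = 159**2 = 25281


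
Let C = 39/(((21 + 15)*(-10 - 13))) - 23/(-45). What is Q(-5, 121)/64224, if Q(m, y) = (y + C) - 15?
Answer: 440761/265887360 ≈ 0.0016577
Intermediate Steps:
C = 1921/4140 (C = 39/((36*(-23))) - 23*(-1/45) = 39/(-828) + 23/45 = 39*(-1/828) + 23/45 = -13/276 + 23/45 = 1921/4140 ≈ 0.46401)
Q(m, y) = -60179/4140 + y (Q(m, y) = (y + 1921/4140) - 15 = (1921/4140 + y) - 15 = -60179/4140 + y)
Q(-5, 121)/64224 = (-60179/4140 + 121)/64224 = (440761/4140)*(1/64224) = 440761/265887360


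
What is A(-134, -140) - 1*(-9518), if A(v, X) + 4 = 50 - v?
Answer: 9698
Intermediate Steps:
A(v, X) = 46 - v (A(v, X) = -4 + (50 - v) = 46 - v)
A(-134, -140) - 1*(-9518) = (46 - 1*(-134)) - 1*(-9518) = (46 + 134) + 9518 = 180 + 9518 = 9698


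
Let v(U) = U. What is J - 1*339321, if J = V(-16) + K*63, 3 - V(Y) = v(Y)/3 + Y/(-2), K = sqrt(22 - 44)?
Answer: -1017962/3 + 63*I*sqrt(22) ≈ -3.3932e+5 + 295.5*I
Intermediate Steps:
K = I*sqrt(22) (K = sqrt(-22) = I*sqrt(22) ≈ 4.6904*I)
V(Y) = 3 + Y/6 (V(Y) = 3 - (Y/3 + Y/(-2)) = 3 - (Y*(1/3) + Y*(-1/2)) = 3 - (Y/3 - Y/2) = 3 - (-1)*Y/6 = 3 + Y/6)
J = 1/3 + 63*I*sqrt(22) (J = (3 + (1/6)*(-16)) + (I*sqrt(22))*63 = (3 - 8/3) + 63*I*sqrt(22) = 1/3 + 63*I*sqrt(22) ≈ 0.33333 + 295.5*I)
J - 1*339321 = (1/3 + 63*I*sqrt(22)) - 1*339321 = (1/3 + 63*I*sqrt(22)) - 339321 = -1017962/3 + 63*I*sqrt(22)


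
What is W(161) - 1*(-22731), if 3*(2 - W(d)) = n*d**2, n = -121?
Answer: 3204640/3 ≈ 1.0682e+6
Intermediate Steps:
W(d) = 2 + 121*d**2/3 (W(d) = 2 - (-121)*d**2/3 = 2 + 121*d**2/3)
W(161) - 1*(-22731) = (2 + (121/3)*161**2) - 1*(-22731) = (2 + (121/3)*25921) + 22731 = (2 + 3136441/3) + 22731 = 3136447/3 + 22731 = 3204640/3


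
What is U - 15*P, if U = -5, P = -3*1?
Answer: 40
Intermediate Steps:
P = -3
U - 15*P = -5 - 15*(-3) = -5 + 45 = 40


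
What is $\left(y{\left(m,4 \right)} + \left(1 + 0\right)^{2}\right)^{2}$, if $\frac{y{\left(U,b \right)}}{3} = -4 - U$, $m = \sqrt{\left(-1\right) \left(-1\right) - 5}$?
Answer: $85 + 132 i \approx 85.0 + 132.0 i$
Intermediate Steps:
$m = 2 i$ ($m = \sqrt{1 - 5} = \sqrt{-4} = 2 i \approx 2.0 i$)
$y{\left(U,b \right)} = -12 - 3 U$ ($y{\left(U,b \right)} = 3 \left(-4 - U\right) = -12 - 3 U$)
$\left(y{\left(m,4 \right)} + \left(1 + 0\right)^{2}\right)^{2} = \left(\left(-12 - 3 \cdot 2 i\right) + \left(1 + 0\right)^{2}\right)^{2} = \left(\left(-12 - 6 i\right) + 1^{2}\right)^{2} = \left(\left(-12 - 6 i\right) + 1\right)^{2} = \left(-11 - 6 i\right)^{2}$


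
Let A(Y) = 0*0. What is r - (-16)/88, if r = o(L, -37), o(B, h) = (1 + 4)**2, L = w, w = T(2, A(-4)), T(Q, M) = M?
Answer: 277/11 ≈ 25.182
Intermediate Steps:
A(Y) = 0
w = 0
L = 0
o(B, h) = 25 (o(B, h) = 5**2 = 25)
r = 25
r - (-16)/88 = 25 - (-16)/88 = 25 - 1*(-2/11) = 25 + 2/11 = 277/11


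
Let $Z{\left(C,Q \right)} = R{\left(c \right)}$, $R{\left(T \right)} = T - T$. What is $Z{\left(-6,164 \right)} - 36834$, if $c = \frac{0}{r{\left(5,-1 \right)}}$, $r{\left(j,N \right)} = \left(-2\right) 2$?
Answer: $-36834$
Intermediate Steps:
$r{\left(j,N \right)} = -4$
$c = 0$ ($c = \frac{0}{-4} = 0 \left(- \frac{1}{4}\right) = 0$)
$R{\left(T \right)} = 0$
$Z{\left(C,Q \right)} = 0$
$Z{\left(-6,164 \right)} - 36834 = 0 - 36834 = -36834$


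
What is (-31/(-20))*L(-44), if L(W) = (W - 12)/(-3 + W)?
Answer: 434/235 ≈ 1.8468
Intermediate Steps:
L(W) = (-12 + W)/(-3 + W)
(-31/(-20))*L(-44) = (-31/(-20))*((-12 - 44)/(-3 - 44)) = (-31*(-1/20))*(-56/(-47)) = 31*(-1/47*(-56))/20 = (31/20)*(56/47) = 434/235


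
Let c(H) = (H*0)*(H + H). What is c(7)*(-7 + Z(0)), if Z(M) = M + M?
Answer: 0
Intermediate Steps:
c(H) = 0 (c(H) = 0*(2*H) = 0)
Z(M) = 2*M
c(7)*(-7 + Z(0)) = 0*(-7 + 2*0) = 0*(-7 + 0) = 0*(-7) = 0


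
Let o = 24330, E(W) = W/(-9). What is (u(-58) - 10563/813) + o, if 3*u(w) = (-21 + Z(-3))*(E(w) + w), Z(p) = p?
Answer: 60315133/2439 ≈ 24729.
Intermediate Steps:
E(W) = -W/9 (E(W) = W*(-⅑) = -W/9)
u(w) = -64*w/9 (u(w) = ((-21 - 3)*(-w/9 + w))/3 = (-64*w/3)/3 = -64*w/9)
(u(-58) - 10563/813) + o = (-64/9*(-58) - 10563/813) + 24330 = (3712/9 - 10563*1/813) + 24330 = (3712/9 - 3521/271) + 24330 = 974263/2439 + 24330 = 60315133/2439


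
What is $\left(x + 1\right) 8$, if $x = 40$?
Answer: $328$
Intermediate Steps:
$\left(x + 1\right) 8 = \left(40 + 1\right) 8 = 41 \cdot 8 = 328$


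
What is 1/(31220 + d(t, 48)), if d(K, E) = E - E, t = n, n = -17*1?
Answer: 1/31220 ≈ 3.2031e-5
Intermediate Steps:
n = -17
t = -17
d(K, E) = 0
1/(31220 + d(t, 48)) = 1/(31220 + 0) = 1/31220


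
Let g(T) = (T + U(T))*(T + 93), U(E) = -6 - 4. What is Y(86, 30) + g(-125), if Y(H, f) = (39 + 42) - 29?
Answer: 4372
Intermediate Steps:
U(E) = -10
Y(H, f) = 52 (Y(H, f) = 81 - 29 = 52)
g(T) = (-10 + T)*(93 + T) (g(T) = (T - 10)*(T + 93) = (-10 + T)*(93 + T))
Y(86, 30) + g(-125) = 52 + (-930 + (-125)² + 83*(-125)) = 52 + (-930 + 15625 - 10375) = 52 + 4320 = 4372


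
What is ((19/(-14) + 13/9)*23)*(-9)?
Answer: -253/14 ≈ -18.071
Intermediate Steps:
((19/(-14) + 13/9)*23)*(-9) = ((19*(-1/14) + 13*(⅑))*23)*(-9) = ((-19/14 + 13/9)*23)*(-9) = ((11/126)*23)*(-9) = (253/126)*(-9) = -253/14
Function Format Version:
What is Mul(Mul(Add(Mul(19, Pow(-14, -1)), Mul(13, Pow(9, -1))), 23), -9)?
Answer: Rational(-253, 14) ≈ -18.071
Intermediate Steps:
Mul(Mul(Add(Mul(19, Pow(-14, -1)), Mul(13, Pow(9, -1))), 23), -9) = Mul(Mul(Add(Mul(19, Rational(-1, 14)), Mul(13, Rational(1, 9))), 23), -9) = Mul(Mul(Add(Rational(-19, 14), Rational(13, 9)), 23), -9) = Mul(Mul(Rational(11, 126), 23), -9) = Mul(Rational(253, 126), -9) = Rational(-253, 14)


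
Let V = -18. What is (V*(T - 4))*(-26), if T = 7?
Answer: 1404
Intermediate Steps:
(V*(T - 4))*(-26) = -18*(7 - 4)*(-26) = -18*3*(-26) = -54*(-26) = 1404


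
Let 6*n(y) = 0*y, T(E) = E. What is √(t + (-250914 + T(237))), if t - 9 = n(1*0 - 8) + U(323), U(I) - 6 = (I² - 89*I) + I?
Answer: I*√174757 ≈ 418.04*I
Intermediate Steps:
n(y) = 0 (n(y) = (0*y)/6 = (⅙)*0 = 0)
U(I) = 6 + I² - 88*I (U(I) = 6 + ((I² - 89*I) + I) = 6 + (I² - 88*I) = 6 + I² - 88*I)
t = 75920 (t = 9 + (0 + (6 + 323² - 88*323)) = 9 + (0 + (6 + 104329 - 28424)) = 9 + (0 + 75911) = 9 + 75911 = 75920)
√(t + (-250914 + T(237))) = √(75920 + (-250914 + 237)) = √(75920 - 250677) = √(-174757) = I*√174757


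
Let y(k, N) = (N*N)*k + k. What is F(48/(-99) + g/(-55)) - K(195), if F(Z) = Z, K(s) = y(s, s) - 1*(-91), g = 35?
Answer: -244700350/33 ≈ -7.4152e+6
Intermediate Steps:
y(k, N) = k + k*N**2 (y(k, N) = N**2*k + k = k*N**2 + k = k + k*N**2)
K(s) = 91 + s*(1 + s**2) (K(s) = s*(1 + s**2) - 1*(-91) = s*(1 + s**2) + 91 = 91 + s*(1 + s**2))
F(48/(-99) + g/(-55)) - K(195) = (48/(-99) + 35/(-55)) - (91 + 195 + 195**3) = (48*(-1/99) + 35*(-1/55)) - (91 + 195 + 7414875) = (-16/33 - 7/11) - 1*7415161 = -37/33 - 7415161 = -244700350/33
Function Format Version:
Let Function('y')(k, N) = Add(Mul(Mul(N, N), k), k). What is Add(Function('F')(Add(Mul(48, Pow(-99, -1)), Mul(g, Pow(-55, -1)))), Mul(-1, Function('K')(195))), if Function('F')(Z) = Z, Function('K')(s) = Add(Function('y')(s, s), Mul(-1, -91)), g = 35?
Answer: Rational(-244700350, 33) ≈ -7.4152e+6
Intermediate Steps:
Function('y')(k, N) = Add(k, Mul(k, Pow(N, 2))) (Function('y')(k, N) = Add(Mul(Pow(N, 2), k), k) = Add(Mul(k, Pow(N, 2)), k) = Add(k, Mul(k, Pow(N, 2))))
Function('K')(s) = Add(91, Mul(s, Add(1, Pow(s, 2)))) (Function('K')(s) = Add(Mul(s, Add(1, Pow(s, 2))), Mul(-1, -91)) = Add(Mul(s, Add(1, Pow(s, 2))), 91) = Add(91, Mul(s, Add(1, Pow(s, 2)))))
Add(Function('F')(Add(Mul(48, Pow(-99, -1)), Mul(g, Pow(-55, -1)))), Mul(-1, Function('K')(195))) = Add(Add(Mul(48, Pow(-99, -1)), Mul(35, Pow(-55, -1))), Mul(-1, Add(91, 195, Pow(195, 3)))) = Add(Add(Mul(48, Rational(-1, 99)), Mul(35, Rational(-1, 55))), Mul(-1, Add(91, 195, 7414875))) = Add(Add(Rational(-16, 33), Rational(-7, 11)), Mul(-1, 7415161)) = Add(Rational(-37, 33), -7415161) = Rational(-244700350, 33)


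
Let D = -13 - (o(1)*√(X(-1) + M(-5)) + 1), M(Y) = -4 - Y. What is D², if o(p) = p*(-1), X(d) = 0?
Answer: 169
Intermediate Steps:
o(p) = -p
D = -13 (D = -13 - ((-1*1)*√(0 + (-4 - 1*(-5))) + 1) = -13 - (-√(0 + (-4 + 5)) + 1) = -13 - (-√(0 + 1) + 1) = -13 - (-√1 + 1) = -13 - (-1*1 + 1) = -13 - (-1 + 1) = -13 - 1*0 = -13 + 0 = -13)
D² = (-13)² = 169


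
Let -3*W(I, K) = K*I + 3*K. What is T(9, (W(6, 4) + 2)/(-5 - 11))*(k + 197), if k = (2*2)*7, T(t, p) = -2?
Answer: -450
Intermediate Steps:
W(I, K) = -K - I*K/3 (W(I, K) = -(K*I + 3*K)/3 = -(I*K + 3*K)/3 = -(3*K + I*K)/3 = -K - I*K/3)
k = 28 (k = 4*7 = 28)
T(9, (W(6, 4) + 2)/(-5 - 11))*(k + 197) = -2*(28 + 197) = -2*225 = -450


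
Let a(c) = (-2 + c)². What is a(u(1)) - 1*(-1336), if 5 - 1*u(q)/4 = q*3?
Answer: 1372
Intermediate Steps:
u(q) = 20 - 12*q (u(q) = 20 - 4*q*3 = 20 - 12*q)
a(u(1)) - 1*(-1336) = (-2 + (20 - 12*1))² - 1*(-1336) = (-2 + (20 - 12))² + 1336 = (-2 + 8)² + 1336 = 6² + 1336 = 36 + 1336 = 1372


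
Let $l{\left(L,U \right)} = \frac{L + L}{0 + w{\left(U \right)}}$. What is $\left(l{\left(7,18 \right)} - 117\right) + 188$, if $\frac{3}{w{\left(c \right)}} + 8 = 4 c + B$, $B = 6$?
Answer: $\frac{1193}{3} \approx 397.67$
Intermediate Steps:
$w{\left(c \right)} = \frac{3}{-2 + 4 c}$ ($w{\left(c \right)} = \frac{3}{-8 + \left(4 c + 6\right)} = \frac{3}{-8 + \left(6 + 4 c\right)} = \frac{3}{-2 + 4 c}$)
$l{\left(L,U \right)} = 2 L \left(- \frac{2}{3} + \frac{4 U}{3}\right)$ ($l{\left(L,U \right)} = \frac{L + L}{0 + \frac{3}{2 \left(-1 + 2 U\right)}} = \frac{2 L}{\frac{3}{2} \frac{1}{-1 + 2 U}} = 2 L \left(- \frac{2}{3} + \frac{4 U}{3}\right)$)
$\left(l{\left(7,18 \right)} - 117\right) + 188 = \left(\frac{4}{3} \cdot 7 \left(-1 + 2 \cdot 18\right) - 117\right) + 188 = \left(\frac{4}{3} \cdot 7 \left(-1 + 36\right) - 117\right) + 188 = \left(\frac{4}{3} \cdot 7 \cdot 35 - 117\right) + 188 = \left(\frac{980}{3} - 117\right) + 188 = \frac{629}{3} + 188 = \frac{1193}{3}$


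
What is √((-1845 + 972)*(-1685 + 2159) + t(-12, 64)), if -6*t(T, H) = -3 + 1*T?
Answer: I*√1655198/2 ≈ 643.27*I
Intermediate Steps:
t(T, H) = ½ - T/6 (t(T, H) = -(-3 + 1*T)/6 = -(-3 + T)/6 = ½ - T/6)
√((-1845 + 972)*(-1685 + 2159) + t(-12, 64)) = √((-1845 + 972)*(-1685 + 2159) + (½ - ⅙*(-12))) = √(-873*474 + (½ + 2)) = √(-413802 + 5/2) = √(-827599/2) = I*√1655198/2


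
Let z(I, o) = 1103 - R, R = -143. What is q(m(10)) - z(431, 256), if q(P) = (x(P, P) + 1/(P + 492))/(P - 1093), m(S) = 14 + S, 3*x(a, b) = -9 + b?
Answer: -687301165/551604 ≈ -1246.0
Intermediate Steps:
x(a, b) = -3 + b/3 (x(a, b) = (-9 + b)/3 = -3 + b/3)
z(I, o) = 1246 (z(I, o) = 1103 - 1*(-143) = 1103 + 143 = 1246)
q(P) = (-3 + 1/(492 + P) + P/3)/(-1093 + P) (q(P) = ((-3 + P/3) + 1/(P + 492))/(P - 1093) = ((-3 + P/3) + 1/(492 + P))/(-1093 + P) = (-3 + 1/(492 + P) + P/3)/(-1093 + P))
q(m(10)) - z(431, 256) = (-4425 + (14 + 10)² + 483*(14 + 10))/(3*(-537756 + (14 + 10)² - 601*(14 + 10))) - 1*1246 = (-4425 + 24² + 483*24)/(3*(-537756 + 24² - 601*24)) - 1246 = (-4425 + 576 + 11592)/(3*(-537756 + 576 - 14424)) - 1246 = (⅓)*7743/(-551604) - 1246 = (⅓)*(-1/551604)*7743 - 1246 = -2581/551604 - 1246 = -687301165/551604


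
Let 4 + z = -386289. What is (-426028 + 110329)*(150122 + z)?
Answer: 74558948529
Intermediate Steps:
z = -386293 (z = -4 - 386289 = -386293)
(-426028 + 110329)*(150122 + z) = (-426028 + 110329)*(150122 - 386293) = -315699*(-236171) = 74558948529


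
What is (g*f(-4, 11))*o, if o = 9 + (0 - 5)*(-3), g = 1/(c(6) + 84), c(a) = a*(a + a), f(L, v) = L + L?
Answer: -16/13 ≈ -1.2308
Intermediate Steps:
f(L, v) = 2*L
c(a) = 2*a**2 (c(a) = a*(2*a) = 2*a**2)
g = 1/156 (g = 1/(2*6**2 + 84) = 1/(2*36 + 84) = 1/(72 + 84) = 1/156 ≈ 0.0064103)
o = 24 (o = 9 - 5*(-3) = 9 + 15 = 24)
(g*f(-4, 11))*o = ((2*(-4))/156)*24 = ((1/156)*(-8))*24 = -2/39*24 = -16/13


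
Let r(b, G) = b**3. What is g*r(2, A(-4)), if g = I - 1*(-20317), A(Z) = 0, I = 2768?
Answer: 184680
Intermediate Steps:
g = 23085 (g = 2768 - 1*(-20317) = 2768 + 20317 = 23085)
g*r(2, A(-4)) = 23085*2**3 = 23085*8 = 184680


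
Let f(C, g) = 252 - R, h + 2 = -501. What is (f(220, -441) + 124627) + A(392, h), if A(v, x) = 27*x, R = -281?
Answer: 111579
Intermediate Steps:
h = -503 (h = -2 - 501 = -503)
f(C, g) = 533 (f(C, g) = 252 - 1*(-281) = 252 + 281 = 533)
(f(220, -441) + 124627) + A(392, h) = (533 + 124627) + 27*(-503) = 125160 - 13581 = 111579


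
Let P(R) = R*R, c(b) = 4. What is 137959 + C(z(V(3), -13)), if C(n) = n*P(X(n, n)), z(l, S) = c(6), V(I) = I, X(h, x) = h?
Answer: 138023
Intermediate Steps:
P(R) = R**2
z(l, S) = 4
C(n) = n**3 (C(n) = n*n**2 = n**3)
137959 + C(z(V(3), -13)) = 137959 + 4**3 = 137959 + 64 = 138023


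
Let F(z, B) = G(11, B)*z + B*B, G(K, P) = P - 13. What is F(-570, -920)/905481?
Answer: 1378210/905481 ≈ 1.5221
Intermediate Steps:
G(K, P) = -13 + P
F(z, B) = B² + z*(-13 + B) (F(z, B) = (-13 + B)*z + B*B = z*(-13 + B) + B² = B² + z*(-13 + B))
F(-570, -920)/905481 = ((-920)² - 570*(-13 - 920))/905481 = (846400 - 570*(-933))*(1/905481) = (846400 + 531810)*(1/905481) = 1378210*(1/905481) = 1378210/905481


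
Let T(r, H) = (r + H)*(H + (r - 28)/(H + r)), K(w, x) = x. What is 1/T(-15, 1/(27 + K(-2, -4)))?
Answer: -529/23091 ≈ -0.022909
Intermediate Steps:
T(r, H) = (H + r)*(H + (-28 + r)/(H + r))
1/T(-15, 1/(27 + K(-2, -4))) = 1/(-28 - 15 + (1/(27 - 4))**2 - 15/(27 - 4)) = 1/(-28 - 15 + (1/23)**2 - 15/23) = 1/(-28 - 15 + (1/23)**2 + (1/23)*(-15)) = 1/(-28 - 15 + 1/529 - 15/23) = 1/(-23091/529) = -529/23091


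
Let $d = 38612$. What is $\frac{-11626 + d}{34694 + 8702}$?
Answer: $\frac{13493}{21698} \approx 0.62185$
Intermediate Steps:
$\frac{-11626 + d}{34694 + 8702} = \frac{-11626 + 38612}{34694 + 8702} = \frac{26986}{43396} = 26986 \cdot \frac{1}{43396} = \frac{13493}{21698}$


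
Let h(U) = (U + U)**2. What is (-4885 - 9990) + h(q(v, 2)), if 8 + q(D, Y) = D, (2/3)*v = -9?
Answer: -13026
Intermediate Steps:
v = -27/2 (v = (3/2)*(-9) = -27/2 ≈ -13.500)
q(D, Y) = -8 + D
h(U) = 4*U**2 (h(U) = (2*U)**2 = 4*U**2)
(-4885 - 9990) + h(q(v, 2)) = (-4885 - 9990) + 4*(-8 - 27/2)**2 = -14875 + 4*(-43/2)**2 = -14875 + 4*(1849/4) = -14875 + 1849 = -13026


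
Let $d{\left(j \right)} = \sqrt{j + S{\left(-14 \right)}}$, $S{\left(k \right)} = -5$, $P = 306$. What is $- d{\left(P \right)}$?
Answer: $- \sqrt{301} \approx -17.349$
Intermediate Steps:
$d{\left(j \right)} = \sqrt{-5 + j}$ ($d{\left(j \right)} = \sqrt{j - 5} = \sqrt{-5 + j}$)
$- d{\left(P \right)} = - \sqrt{-5 + 306} = - \sqrt{301}$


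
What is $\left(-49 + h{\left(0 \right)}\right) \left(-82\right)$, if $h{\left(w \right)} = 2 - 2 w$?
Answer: $3854$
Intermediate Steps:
$\left(-49 + h{\left(0 \right)}\right) \left(-82\right) = \left(-49 + \left(2 - 0\right)\right) \left(-82\right) = \left(-49 + \left(2 + 0\right)\right) \left(-82\right) = \left(-49 + 2\right) \left(-82\right) = \left(-47\right) \left(-82\right) = 3854$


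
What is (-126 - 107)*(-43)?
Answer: 10019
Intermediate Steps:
(-126 - 107)*(-43) = -233*(-43) = 10019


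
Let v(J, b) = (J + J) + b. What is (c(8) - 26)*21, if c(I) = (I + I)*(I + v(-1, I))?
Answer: 4158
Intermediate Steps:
v(J, b) = b + 2*J (v(J, b) = 2*J + b = b + 2*J)
c(I) = 2*I*(-2 + 2*I) (c(I) = (I + I)*(I + (I + 2*(-1))) = (2*I)*(I + (I - 2)) = (2*I)*(I + (-2 + I)) = (2*I)*(-2 + 2*I) = 2*I*(-2 + 2*I))
(c(8) - 26)*21 = (4*8*(-1 + 8) - 26)*21 = (4*8*7 - 26)*21 = (224 - 26)*21 = 198*21 = 4158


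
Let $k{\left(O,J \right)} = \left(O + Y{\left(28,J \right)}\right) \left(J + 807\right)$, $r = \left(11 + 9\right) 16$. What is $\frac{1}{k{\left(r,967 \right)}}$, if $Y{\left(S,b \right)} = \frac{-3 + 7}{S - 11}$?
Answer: $\frac{17}{9657656} \approx 1.7603 \cdot 10^{-6}$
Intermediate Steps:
$r = 320$ ($r = 20 \cdot 16 = 320$)
$Y{\left(S,b \right)} = \frac{4}{-11 + S}$
$k{\left(O,J \right)} = \left(807 + J\right) \left(\frac{4}{17} + O\right)$ ($k{\left(O,J \right)} = \left(O + \frac{4}{-11 + 28}\right) \left(J + 807\right) = \left(O + \frac{4}{17}\right) \left(807 + J\right) = \left(\frac{4}{17} + O\right) \left(807 + J\right) = \left(807 + J\right) \left(\frac{4}{17} + O\right)$)
$\frac{1}{k{\left(r,967 \right)}} = \frac{1}{\frac{3228}{17} + 807 \cdot 320 + \frac{4}{17} \cdot 967 + 967 \cdot 320} = \frac{1}{\frac{3228}{17} + 258240 + \frac{3868}{17} + 309440} = \frac{1}{\frac{9657656}{17}} = \frac{17}{9657656}$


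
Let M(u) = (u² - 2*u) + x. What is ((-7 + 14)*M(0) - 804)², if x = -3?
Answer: 680625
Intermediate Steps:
M(u) = -3 + u² - 2*u (M(u) = (u² - 2*u) - 3 = -3 + u² - 2*u)
((-7 + 14)*M(0) - 804)² = ((-7 + 14)*(-3 + 0² - 2*0) - 804)² = (7*(-3 + 0 + 0) - 804)² = (7*(-3) - 804)² = (-21 - 804)² = (-825)² = 680625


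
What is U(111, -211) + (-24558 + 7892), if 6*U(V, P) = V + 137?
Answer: -49874/3 ≈ -16625.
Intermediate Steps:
U(V, P) = 137/6 + V/6 (U(V, P) = (V + 137)/6 = (137 + V)/6 = 137/6 + V/6)
U(111, -211) + (-24558 + 7892) = (137/6 + (⅙)*111) + (-24558 + 7892) = (137/6 + 37/2) - 16666 = 124/3 - 16666 = -49874/3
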